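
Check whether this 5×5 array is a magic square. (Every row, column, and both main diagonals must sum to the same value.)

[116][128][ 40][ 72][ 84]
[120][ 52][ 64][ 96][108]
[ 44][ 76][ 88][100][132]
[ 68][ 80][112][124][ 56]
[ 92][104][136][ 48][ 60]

Row 1: 116 + 128 + 40 + 72 + 84 = 440.
Row 2: 120 + 52 + 64 + 96 + 108 = 440.
Row 3: 44 + 76 + 88 + 100 + 132 = 440.
Row 4: 68 + 80 + 112 + 124 + 56 = 440.
Row 5: 92 + 104 + 136 + 48 + 60 = 440.
Column 1: 116 + 120 + 44 + 68 + 92 = 440.
Column 2: 128 + 52 + 76 + 80 + 104 = 440.
Column 3: 40 + 64 + 88 + 112 + 136 = 440.
Column 4: 72 + 96 + 100 + 124 + 48 = 440.
Column 5: 84 + 108 + 132 + 56 + 60 = 440.
Main diagonal: 116 + 52 + 88 + 124 + 60 = 440.
Anti-diagonal: 84 + 96 + 88 + 80 + 92 = 440.
All lines sum to 440.

Yes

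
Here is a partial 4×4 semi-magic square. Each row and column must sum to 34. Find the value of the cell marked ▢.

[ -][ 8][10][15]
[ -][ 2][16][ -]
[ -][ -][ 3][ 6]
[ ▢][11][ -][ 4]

The remaining cell in row 1 is (1,1) = 34 − 33 = 1.
Column 2: 8 + 2 + 11 + ? = 34, so (3,2) = 13.
From column 3, 34 − (10 + 16 + 3) gives (4,3) = 5.
The remaining cell in column 4 is (2,4) = 34 − 25 = 9.
From row 2, 34 − (2 + 16 + 9) gives (2,1) = 7.
Row 3: 13 + 3 + 6 + ? = 34, so (3,1) = 12.
From row 4, 34 − (11 + 5 + 4) gives (4,1) = 14.

14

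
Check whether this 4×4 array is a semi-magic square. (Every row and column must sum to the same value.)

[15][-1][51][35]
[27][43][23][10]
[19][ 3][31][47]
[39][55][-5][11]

No — row 2 sums to 103 but column 3 sums to 100.

Row 1: 15 + (-1) + 51 + 35 = 100.
Row 2: 27 + 43 + 23 + 10 = 103.
Row 3: 19 + 3 + 31 + 47 = 100.
Row 4: 39 + 55 + (-5) + 11 = 100.
Column 1: 15 + 27 + 19 + 39 = 100.
Column 2: -1 + 43 + 3 + 55 = 100.
Column 3: 51 + 23 + 31 + (-5) = 100.
Column 4: 35 + 10 + 47 + 11 = 103.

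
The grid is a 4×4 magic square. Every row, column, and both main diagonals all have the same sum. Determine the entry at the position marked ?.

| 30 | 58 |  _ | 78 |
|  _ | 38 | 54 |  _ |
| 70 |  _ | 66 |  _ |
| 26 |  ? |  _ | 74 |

Main diagonal is complete and sums to 208; that is the magic constant.
From row 1, 208 − (30 + 58 + 78) gives (1,3) = 42.
From column 1, 208 − (30 + 70 + 26) gives (2,1) = 82.
Column 3 needs 208; the known cells sum to 162, so (4,3) = 46.
The remaining cell in anti-diagonal is (3,2) = 208 − 158 = 50.
Row 2 needs 208; the known cells sum to 174, so (2,4) = 34.
From row 3, 208 − (70 + 50 + 66) gives (3,4) = 22.
Using row 4: 26 + 46 + 74 + ? → (4,2) = 208 − 146 = 62.

62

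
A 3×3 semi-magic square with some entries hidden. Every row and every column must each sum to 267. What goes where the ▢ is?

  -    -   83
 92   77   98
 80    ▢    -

The remaining cell in column 1 is (1,1) = 267 − 172 = 95.
Column 3 must total 267; the given cells sum to 181, so (3,3) = 86.
Using row 1: 95 + 83 + ? → (1,2) = 267 − 178 = 89.
The remaining cell in row 3 is (3,2) = 267 − 166 = 101.

101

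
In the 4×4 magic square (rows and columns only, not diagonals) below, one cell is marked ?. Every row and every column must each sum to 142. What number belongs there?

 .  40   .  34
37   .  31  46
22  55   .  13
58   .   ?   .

Row 2 needs 142; the known cells sum to 114, so (2,2) = 28.
Row 3 needs 142; the known cells sum to 90, so (3,3) = 52.
Using column 1: 37 + 22 + 58 + ? → (1,1) = 142 − 117 = 25.
Column 2: 40 + 28 + 55 + ? = 142, so (4,2) = 19.
Column 4 needs 142; the known cells sum to 93, so (4,4) = 49.
Row 1 must total 142; the given cells sum to 99, so (1,3) = 43.
The remaining cell in row 4 is (4,3) = 142 − 126 = 16.

16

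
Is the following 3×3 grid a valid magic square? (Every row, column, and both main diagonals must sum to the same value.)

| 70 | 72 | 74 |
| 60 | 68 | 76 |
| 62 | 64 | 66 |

No — row 1 sums to 216 but row 3 sums to 192.

Row 1: 70 + 72 + 74 = 216.
Row 2: 60 + 68 + 76 = 204.
Row 3: 62 + 64 + 66 = 192.
Column 1: 70 + 60 + 62 = 192.
Column 2: 72 + 68 + 64 = 204.
Column 3: 74 + 76 + 66 = 216.
Main diagonal: 70 + 68 + 66 = 204.
Anti-diagonal: 74 + 68 + 62 = 204.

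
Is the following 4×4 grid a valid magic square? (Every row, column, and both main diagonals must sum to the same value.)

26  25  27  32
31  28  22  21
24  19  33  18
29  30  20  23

Row 1: 26 + 25 + 27 + 32 = 110.
Row 2: 31 + 28 + 22 + 21 = 102.
Row 3: 24 + 19 + 33 + 18 = 94.
Row 4: 29 + 30 + 20 + 23 = 102.
Column 1: 26 + 31 + 24 + 29 = 110.
Column 2: 25 + 28 + 19 + 30 = 102.
Column 3: 27 + 22 + 33 + 20 = 102.
Column 4: 32 + 21 + 18 + 23 = 94.
Main diagonal: 26 + 28 + 33 + 23 = 110.
Anti-diagonal: 32 + 22 + 19 + 29 = 102.

No — column 4 sums to 94 but anti-diagonal sums to 102.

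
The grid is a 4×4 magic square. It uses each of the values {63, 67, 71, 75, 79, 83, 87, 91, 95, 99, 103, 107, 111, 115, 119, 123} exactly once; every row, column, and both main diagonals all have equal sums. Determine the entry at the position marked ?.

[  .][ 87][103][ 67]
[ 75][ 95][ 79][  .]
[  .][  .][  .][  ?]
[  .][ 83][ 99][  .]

The 16 entries sum to 1488, so each line sums to 1488/4 = 372.
Row 1 must total 372; the given cells sum to 257, so (1,1) = 115.
The remaining cell in row 2 is (2,4) = 372 − 249 = 123.
Using column 2: 87 + 95 + 83 + ? → (3,2) = 372 − 265 = 107.
The remaining cell in column 3 is (3,3) = 372 − 281 = 91.
Main diagonal needs 372; the known cells sum to 301, so (4,4) = 71.
Anti-diagonal: 67 + 79 + 107 + ? = 372, so (4,1) = 119.
Column 1 needs 372; the known cells sum to 309, so (3,1) = 63.
Column 4 needs 372; the known cells sum to 261, so (3,4) = 111.

111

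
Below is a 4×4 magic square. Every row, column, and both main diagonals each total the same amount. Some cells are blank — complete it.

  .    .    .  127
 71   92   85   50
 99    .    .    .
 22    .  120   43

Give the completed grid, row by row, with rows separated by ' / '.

106 29 36 127 / 71 92 85 50 / 99 64 57 78 / 22 113 120 43

Row 2 is already complete: 71 + 92 + 85 + 50 = 298, so that is the magic constant.
The remaining cell in row 4 is (4,2) = 298 − 185 = 113.
Column 1 needs 298; the known cells sum to 192, so (1,1) = 106.
Column 4 needs 298; the known cells sum to 220, so (3,4) = 78.
Main diagonal: 106 + 92 + 43 + ? = 298, so (3,3) = 57.
Using anti-diagonal: 127 + 85 + 22 + ? → (3,2) = 298 − 234 = 64.
Column 2 needs 298; the known cells sum to 269, so (1,2) = 29.
The remaining cell in column 3 is (1,3) = 298 − 262 = 36.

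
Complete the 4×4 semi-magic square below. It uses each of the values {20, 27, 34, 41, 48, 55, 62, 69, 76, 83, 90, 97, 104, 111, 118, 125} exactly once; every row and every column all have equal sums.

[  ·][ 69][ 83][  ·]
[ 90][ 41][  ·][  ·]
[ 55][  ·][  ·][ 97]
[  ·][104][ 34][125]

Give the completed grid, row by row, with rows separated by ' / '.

The 16 entries sum to 1160, so each line sums to 1160/4 = 290.
Row 4 needs 290; the known cells sum to 263, so (4,1) = 27.
The remaining cell in column 1 is (1,1) = 290 − 172 = 118.
Column 2 must total 290; the given cells sum to 214, so (3,2) = 76.
The remaining cell in row 1 is (1,4) = 290 − 270 = 20.
Row 3 must total 290; the given cells sum to 228, so (3,3) = 62.
Using column 3: 83 + 62 + 34 + ? → (2,3) = 290 − 179 = 111.
Column 4 must total 290; the given cells sum to 242, so (2,4) = 48.

118 69 83 20 / 90 41 111 48 / 55 76 62 97 / 27 104 34 125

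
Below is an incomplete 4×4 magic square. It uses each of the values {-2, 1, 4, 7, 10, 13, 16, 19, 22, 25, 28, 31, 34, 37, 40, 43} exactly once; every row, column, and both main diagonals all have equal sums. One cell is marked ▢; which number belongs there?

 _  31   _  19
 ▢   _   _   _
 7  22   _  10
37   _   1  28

The 16 entries sum to 328, so each line sums to 328/4 = 82.
Row 3: 7 + 22 + 10 + ? = 82, so (3,3) = 43.
Row 4: 37 + 1 + 28 + ? = 82, so (4,2) = 16.
Column 2: 31 + 22 + 16 + ? = 82, so (2,2) = 13.
The remaining cell in column 4 is (2,4) = 82 − 57 = 25.
Using main diagonal: 13 + 43 + 28 + ? → (1,1) = 82 − 84 = -2.
From anti-diagonal, 82 − (19 + 22 + 37) gives (2,3) = 4.
Row 1: -2 + 31 + 19 + ? = 82, so (1,3) = 34.
Using row 2: 13 + 4 + 25 + ? → (2,1) = 82 − 42 = 40.

40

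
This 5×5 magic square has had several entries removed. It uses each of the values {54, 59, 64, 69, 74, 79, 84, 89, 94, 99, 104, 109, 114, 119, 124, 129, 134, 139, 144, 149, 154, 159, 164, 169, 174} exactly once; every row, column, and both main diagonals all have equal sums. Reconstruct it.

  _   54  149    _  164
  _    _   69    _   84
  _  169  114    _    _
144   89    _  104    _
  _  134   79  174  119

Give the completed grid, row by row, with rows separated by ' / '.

109 54 149 94 164 / 154 124 69 139 84 / 99 169 114 59 129 / 144 89 159 104 74 / 64 134 79 174 119

The 25 entries sum to 2850, so each line sums to 2850/5 = 570.
Row 5: 134 + 79 + 174 + 119 + ? = 570, so (5,1) = 64.
Column 2 needs 570; the known cells sum to 446, so (2,2) = 124.
Using column 3: 149 + 69 + 114 + 79 + ? → (4,3) = 570 − 411 = 159.
Main diagonal: 124 + 114 + 104 + 119 + ? = 570, so (1,1) = 109.
From anti-diagonal, 570 − (164 + 114 + 89 + 64) gives (2,4) = 139.
Row 1: 109 + 54 + 149 + 164 + ? = 570, so (1,4) = 94.
The remaining cell in row 2 is (2,1) = 570 − 416 = 154.
Row 4: 144 + 89 + 159 + 104 + ? = 570, so (4,5) = 74.
From column 1, 570 − (109 + 154 + 144 + 64) gives (3,1) = 99.
Column 4 needs 570; the known cells sum to 511, so (3,4) = 59.
From column 5, 570 − (164 + 84 + 74 + 119) gives (3,5) = 129.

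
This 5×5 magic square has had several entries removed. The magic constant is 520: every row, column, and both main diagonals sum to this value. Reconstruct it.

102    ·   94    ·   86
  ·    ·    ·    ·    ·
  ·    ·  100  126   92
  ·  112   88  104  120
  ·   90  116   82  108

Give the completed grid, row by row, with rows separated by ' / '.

From row 4, 520 − (112 + 88 + 104 + 120) gives (4,1) = 96.
Row 5: 90 + 116 + 82 + 108 + ? = 520, so (5,1) = 124.
From column 3, 520 − (94 + 100 + 88 + 116) gives (2,3) = 122.
From column 5, 520 − (86 + 92 + 120 + 108) gives (2,5) = 114.
From main diagonal, 520 − (102 + 100 + 104 + 108) gives (2,2) = 106.
Anti-diagonal: 86 + 100 + 112 + 124 + ? = 520, so (2,4) = 98.
Row 2 needs 520; the known cells sum to 440, so (2,1) = 80.
The remaining cell in column 1 is (3,1) = 520 − 402 = 118.
Column 4: 98 + 126 + 104 + 82 + ? = 520, so (1,4) = 110.
Row 1 needs 520; the known cells sum to 392, so (1,2) = 128.
Row 3 needs 520; the known cells sum to 436, so (3,2) = 84.

102 128 94 110 86 / 80 106 122 98 114 / 118 84 100 126 92 / 96 112 88 104 120 / 124 90 116 82 108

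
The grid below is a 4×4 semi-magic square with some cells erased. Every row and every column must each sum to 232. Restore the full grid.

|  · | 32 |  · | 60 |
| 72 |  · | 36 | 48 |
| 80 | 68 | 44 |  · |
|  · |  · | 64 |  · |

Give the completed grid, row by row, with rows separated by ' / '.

52 32 88 60 / 72 76 36 48 / 80 68 44 40 / 28 56 64 84

Row 2: 72 + 36 + 48 + ? = 232, so (2,2) = 76.
Row 3 needs 232; the known cells sum to 192, so (3,4) = 40.
Column 2 needs 232; the known cells sum to 176, so (4,2) = 56.
Column 3 must total 232; the given cells sum to 144, so (1,3) = 88.
The remaining cell in column 4 is (4,4) = 232 − 148 = 84.
Row 1 must total 232; the given cells sum to 180, so (1,1) = 52.
The remaining cell in row 4 is (4,1) = 232 − 204 = 28.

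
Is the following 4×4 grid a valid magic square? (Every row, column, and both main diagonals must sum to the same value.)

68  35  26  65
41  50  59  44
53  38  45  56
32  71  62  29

Row 1: 68 + 35 + 26 + 65 = 194.
Row 2: 41 + 50 + 59 + 44 = 194.
Row 3: 53 + 38 + 45 + 56 = 192.
Row 4: 32 + 71 + 62 + 29 = 194.
Column 1: 68 + 41 + 53 + 32 = 194.
Column 2: 35 + 50 + 38 + 71 = 194.
Column 3: 26 + 59 + 45 + 62 = 192.
Column 4: 65 + 44 + 56 + 29 = 194.
Main diagonal: 68 + 50 + 45 + 29 = 192.
Anti-diagonal: 65 + 59 + 38 + 32 = 194.

No — column 3 sums to 192 but row 1 sums to 194.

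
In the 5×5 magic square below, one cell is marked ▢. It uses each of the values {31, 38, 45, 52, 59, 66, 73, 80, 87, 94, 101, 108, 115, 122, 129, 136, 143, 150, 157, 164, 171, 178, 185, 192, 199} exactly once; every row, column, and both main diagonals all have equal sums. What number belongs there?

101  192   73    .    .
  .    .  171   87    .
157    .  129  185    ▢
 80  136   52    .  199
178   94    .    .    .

The 25 entries sum to 2875, so each line sums to 2875/5 = 575.
Row 4 needs 575; the known cells sum to 467, so (4,4) = 108.
Column 1 needs 575; the known cells sum to 516, so (2,1) = 59.
The remaining cell in column 3 is (5,3) = 575 − 425 = 150.
The remaining cell in anti-diagonal is (1,5) = 575 − 530 = 45.
Row 1: 101 + 192 + 73 + 45 + ? = 575, so (1,4) = 164.
Column 4 must total 575; the given cells sum to 544, so (5,4) = 31.
Row 5 needs 575; the known cells sum to 453, so (5,5) = 122.
Main diagonal must total 575; the given cells sum to 460, so (2,2) = 115.
Row 2 must total 575; the given cells sum to 432, so (2,5) = 143.
Column 2: 192 + 115 + 136 + 94 + ? = 575, so (3,2) = 38.
Column 5: 45 + 143 + 199 + 122 + ? = 575, so (3,5) = 66.

66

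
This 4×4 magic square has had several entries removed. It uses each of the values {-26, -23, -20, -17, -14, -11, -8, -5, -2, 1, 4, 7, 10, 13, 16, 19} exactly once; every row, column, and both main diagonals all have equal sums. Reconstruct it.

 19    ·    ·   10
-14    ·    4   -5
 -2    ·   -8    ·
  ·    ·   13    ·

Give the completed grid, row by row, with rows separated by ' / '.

19 -20 -23 10 / -14 1 4 -5 / -2 -11 -8 7 / -17 16 13 -26

The 16 entries sum to -56, so each line sums to -56/4 = -14.
Row 2 must total -14; the given cells sum to -15, so (2,2) = 1.
Column 1 needs -14; the known cells sum to 3, so (4,1) = -17.
Column 3 must total -14; the given cells sum to 9, so (1,3) = -23.
Main diagonal: 19 + 1 + (-8) + ? = -14, so (4,4) = -26.
From anti-diagonal, -14 − (10 + 4 + (-17)) gives (3,2) = -11.
Using row 1: 19 + (-23) + 10 + ? → (1,2) = -14 − 6 = -20.
From row 3, -14 − (-2 + (-11) + (-8)) gives (3,4) = 7.
Using row 4: -17 + 13 + (-26) + ? → (4,2) = -14 − (-30) = 16.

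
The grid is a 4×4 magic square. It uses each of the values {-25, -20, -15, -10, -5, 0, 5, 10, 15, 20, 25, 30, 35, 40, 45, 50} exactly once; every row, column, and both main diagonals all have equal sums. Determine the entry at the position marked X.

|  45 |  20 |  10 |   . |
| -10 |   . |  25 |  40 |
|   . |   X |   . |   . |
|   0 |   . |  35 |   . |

50

The 16 entries sum to 200, so each line sums to 200/4 = 50.
Using row 1: 45 + 20 + 10 + ? → (1,4) = 50 − 75 = -25.
From row 2, 50 − (-10 + 25 + 40) gives (2,2) = -5.
The remaining cell in column 1 is (3,1) = 50 − 35 = 15.
Using column 3: 10 + 25 + 35 + ? → (3,3) = 50 − 70 = -20.
Main diagonal needs 50; the known cells sum to 20, so (4,4) = 30.
Anti-diagonal must total 50; the given cells sum to 0, so (3,2) = 50.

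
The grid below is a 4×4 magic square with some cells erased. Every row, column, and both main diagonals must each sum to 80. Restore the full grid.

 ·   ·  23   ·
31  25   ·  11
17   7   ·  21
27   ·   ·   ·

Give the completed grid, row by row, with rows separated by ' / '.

5 19 23 33 / 31 25 13 11 / 17 7 35 21 / 27 29 9 15

Row 2 needs 80; the known cells sum to 67, so (2,3) = 13.
From row 3, 80 − (17 + 7 + 21) gives (3,3) = 35.
Column 1 must total 80; the given cells sum to 75, so (1,1) = 5.
Column 3: 23 + 13 + 35 + ? = 80, so (4,3) = 9.
Using main diagonal: 5 + 25 + 35 + ? → (4,4) = 80 − 65 = 15.
Using anti-diagonal: 13 + 7 + 27 + ? → (1,4) = 80 − 47 = 33.
Using row 1: 5 + 23 + 33 + ? → (1,2) = 80 − 61 = 19.
Row 4 needs 80; the known cells sum to 51, so (4,2) = 29.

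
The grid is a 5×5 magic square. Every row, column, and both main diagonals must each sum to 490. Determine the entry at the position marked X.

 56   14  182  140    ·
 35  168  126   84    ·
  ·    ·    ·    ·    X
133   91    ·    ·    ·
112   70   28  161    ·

21

From row 1, 490 − (56 + 14 + 182 + 140) gives (1,5) = 98.
The remaining cell in row 2 is (2,5) = 490 − 413 = 77.
Row 5 needs 490; the known cells sum to 371, so (5,5) = 119.
Column 1: 56 + 35 + 133 + 112 + ? = 490, so (3,1) = 154.
Column 2 must total 490; the given cells sum to 343, so (3,2) = 147.
The remaining cell in anti-diagonal is (3,3) = 490 − 385 = 105.
Column 3: 182 + 126 + 105 + 28 + ? = 490, so (4,3) = 49.
Main diagonal needs 490; the known cells sum to 448, so (4,4) = 42.
Row 4: 133 + 91 + 49 + 42 + ? = 490, so (4,5) = 175.
From column 4, 490 − (140 + 84 + 42 + 161) gives (3,4) = 63.
Column 5 must total 490; the given cells sum to 469, so (3,5) = 21.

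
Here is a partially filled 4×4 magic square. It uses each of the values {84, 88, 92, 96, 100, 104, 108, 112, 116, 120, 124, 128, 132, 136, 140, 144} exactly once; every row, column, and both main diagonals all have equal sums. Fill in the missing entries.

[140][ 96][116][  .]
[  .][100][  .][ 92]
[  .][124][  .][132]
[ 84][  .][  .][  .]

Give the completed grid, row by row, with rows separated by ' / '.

140 96 116 104 / 120 100 144 92 / 112 124 88 132 / 84 136 108 128

The 16 entries sum to 1824, so each line sums to 1824/4 = 456.
From row 1, 456 − (140 + 96 + 116) gives (1,4) = 104.
Column 2 must total 456; the given cells sum to 320, so (4,2) = 136.
Column 4 must total 456; the given cells sum to 328, so (4,4) = 128.
Using main diagonal: 140 + 100 + 128 + ? → (3,3) = 456 − 368 = 88.
Using anti-diagonal: 104 + 124 + 84 + ? → (2,3) = 456 − 312 = 144.
Row 2 must total 456; the given cells sum to 336, so (2,1) = 120.
Row 3 needs 456; the known cells sum to 344, so (3,1) = 112.
The remaining cell in row 4 is (4,3) = 456 − 348 = 108.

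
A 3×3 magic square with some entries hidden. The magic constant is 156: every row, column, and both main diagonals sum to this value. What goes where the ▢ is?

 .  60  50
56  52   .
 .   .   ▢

58

Row 1 needs 156; the known cells sum to 110, so (1,1) = 46.
From row 2, 156 − (56 + 52) gives (2,3) = 48.
From column 1, 156 − (46 + 56) gives (3,1) = 54.
Column 2: 60 + 52 + ? = 156, so (3,2) = 44.
From column 3, 156 − (50 + 48) gives (3,3) = 58.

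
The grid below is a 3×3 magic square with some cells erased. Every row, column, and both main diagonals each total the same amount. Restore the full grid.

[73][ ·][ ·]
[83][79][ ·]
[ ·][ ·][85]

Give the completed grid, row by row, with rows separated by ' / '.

73 87 77 / 83 79 75 / 81 71 85

Main diagonal is already complete: 73 + 79 + 85 = 237, so that is the magic constant.
Using row 2: 83 + 79 + ? → (2,3) = 237 − 162 = 75.
Column 1 must total 237; the given cells sum to 156, so (3,1) = 81.
The remaining cell in column 3 is (1,3) = 237 − 160 = 77.
Row 1 needs 237; the known cells sum to 150, so (1,2) = 87.
From row 3, 237 − (81 + 85) gives (3,2) = 71.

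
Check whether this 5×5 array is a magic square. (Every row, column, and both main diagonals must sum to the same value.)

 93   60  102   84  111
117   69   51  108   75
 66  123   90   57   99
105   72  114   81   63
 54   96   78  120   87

No — column 2 sums to 420 but column 5 sums to 435.

Row 1: 93 + 60 + 102 + 84 + 111 = 450.
Row 2: 117 + 69 + 51 + 108 + 75 = 420.
Row 3: 66 + 123 + 90 + 57 + 99 = 435.
Row 4: 105 + 72 + 114 + 81 + 63 = 435.
Row 5: 54 + 96 + 78 + 120 + 87 = 435.
Column 1: 93 + 117 + 66 + 105 + 54 = 435.
Column 2: 60 + 69 + 123 + 72 + 96 = 420.
Column 3: 102 + 51 + 90 + 114 + 78 = 435.
Column 4: 84 + 108 + 57 + 81 + 120 = 450.
Column 5: 111 + 75 + 99 + 63 + 87 = 435.
Main diagonal: 93 + 69 + 90 + 81 + 87 = 420.
Anti-diagonal: 111 + 108 + 90 + 72 + 54 = 435.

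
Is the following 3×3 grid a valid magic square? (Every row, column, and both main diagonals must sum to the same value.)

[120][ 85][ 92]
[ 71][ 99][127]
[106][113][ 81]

No — column 2 sums to 297 but main diagonal sums to 300.

Row 1: 120 + 85 + 92 = 297.
Row 2: 71 + 99 + 127 = 297.
Row 3: 106 + 113 + 81 = 300.
Column 1: 120 + 71 + 106 = 297.
Column 2: 85 + 99 + 113 = 297.
Column 3: 92 + 127 + 81 = 300.
Main diagonal: 120 + 99 + 81 = 300.
Anti-diagonal: 92 + 99 + 106 = 297.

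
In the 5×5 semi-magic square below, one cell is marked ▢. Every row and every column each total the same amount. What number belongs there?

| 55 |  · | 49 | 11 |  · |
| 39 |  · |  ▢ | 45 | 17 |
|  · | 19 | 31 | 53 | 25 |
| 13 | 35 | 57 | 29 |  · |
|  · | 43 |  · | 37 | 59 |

Column 4 is complete and sums to 175; that is the magic constant.
Row 3: 19 + 31 + 53 + 25 + ? = 175, so (3,1) = 47.
The remaining cell in row 4 is (4,5) = 175 − 134 = 41.
Column 1: 55 + 39 + 47 + 13 + ? = 175, so (5,1) = 21.
Column 5 needs 175; the known cells sum to 142, so (1,5) = 33.
Row 1: 55 + 49 + 11 + 33 + ? = 175, so (1,2) = 27.
The remaining cell in row 5 is (5,3) = 175 − 160 = 15.
Using column 2: 27 + 19 + 35 + 43 + ? → (2,2) = 175 − 124 = 51.
Column 3 must total 175; the given cells sum to 152, so (2,3) = 23.

23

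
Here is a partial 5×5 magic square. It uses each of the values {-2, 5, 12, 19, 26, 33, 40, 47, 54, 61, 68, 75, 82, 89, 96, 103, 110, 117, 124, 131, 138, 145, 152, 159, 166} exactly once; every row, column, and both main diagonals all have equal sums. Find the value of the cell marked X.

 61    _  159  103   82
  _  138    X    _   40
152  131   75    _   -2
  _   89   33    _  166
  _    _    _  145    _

117

The 25 entries sum to 2050, so each line sums to 2050/5 = 410.
The remaining cell in row 1 is (1,2) = 410 − 405 = 5.
Row 3 must total 410; the given cells sum to 356, so (3,4) = 54.
Column 2 must total 410; the given cells sum to 363, so (5,2) = 47.
The remaining cell in column 5 is (5,5) = 410 − 286 = 124.
Main diagonal must total 410; the given cells sum to 398, so (4,4) = 12.
Using row 4: 89 + 33 + 12 + 166 + ? → (4,1) = 410 − 300 = 110.
Column 4 needs 410; the known cells sum to 314, so (2,4) = 96.
Anti-diagonal must total 410; the given cells sum to 342, so (5,1) = 68.
Row 5 must total 410; the given cells sum to 384, so (5,3) = 26.
Column 1: 61 + 152 + 110 + 68 + ? = 410, so (2,1) = 19.
Column 3 needs 410; the known cells sum to 293, so (2,3) = 117.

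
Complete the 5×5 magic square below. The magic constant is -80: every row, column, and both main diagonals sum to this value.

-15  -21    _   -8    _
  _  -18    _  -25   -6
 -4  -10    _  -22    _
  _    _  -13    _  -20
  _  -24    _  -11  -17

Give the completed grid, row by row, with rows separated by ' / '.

-15 -21 -27 -8 -9 / -12 -18 -19 -25 -6 / -4 -10 -16 -22 -28 / -26 -7 -13 -14 -20 / -23 -24 -5 -11 -17

Column 2 must total -80; the given cells sum to -73, so (4,2) = -7.
Column 4 needs -80; the known cells sum to -66, so (4,4) = -14.
Main diagonal needs -80; the known cells sum to -64, so (3,3) = -16.
The remaining cell in row 3 is (3,5) = -80 − (-52) = -28.
Row 4 must total -80; the given cells sum to -54, so (4,1) = -26.
From column 5, -80 − (-6 + (-28) + (-20) + (-17)) gives (1,5) = -9.
Using anti-diagonal: -9 + (-25) + (-16) + (-7) + ? → (5,1) = -80 − (-57) = -23.
Row 1: -15 + (-21) + (-8) + (-9) + ? = -80, so (1,3) = -27.
Row 5 needs -80; the known cells sum to -75, so (5,3) = -5.
Using column 1: -15 + (-4) + (-26) + (-23) + ? → (2,1) = -80 − (-68) = -12.
Column 3: -27 + (-16) + (-13) + (-5) + ? = -80, so (2,3) = -19.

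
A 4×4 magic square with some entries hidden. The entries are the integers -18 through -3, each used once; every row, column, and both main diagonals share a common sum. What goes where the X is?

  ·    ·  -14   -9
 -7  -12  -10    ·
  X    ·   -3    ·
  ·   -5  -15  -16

The entries are -18 through -3, which sum to -168, so each line sums to -168/4 = -42.
The remaining cell in row 2 is (2,4) = -42 − (-29) = -13.
The remaining cell in row 4 is (4,1) = -42 − (-36) = -6.
From column 4, -42 − (-9 + (-13) + (-16)) gives (3,4) = -4.
Main diagonal needs -42; the known cells sum to -31, so (1,1) = -11.
Anti-diagonal needs -42; the known cells sum to -25, so (3,2) = -17.
Row 1: -11 + (-14) + (-9) + ? = -42, so (1,2) = -8.
Using row 3: -17 + (-3) + (-4) + ? → (3,1) = -42 − (-24) = -18.

-18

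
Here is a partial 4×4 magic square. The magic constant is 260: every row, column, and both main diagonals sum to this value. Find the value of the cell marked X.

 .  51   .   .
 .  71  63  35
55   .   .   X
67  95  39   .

Row 2: 71 + 63 + 35 + ? = 260, so (2,1) = 91.
Row 4: 67 + 95 + 39 + ? = 260, so (4,4) = 59.
The remaining cell in column 1 is (1,1) = 260 − 213 = 47.
Column 2 needs 260; the known cells sum to 217, so (3,2) = 43.
From main diagonal, 260 − (47 + 71 + 59) gives (3,3) = 83.
Anti-diagonal must total 260; the given cells sum to 173, so (1,4) = 87.
Row 1: 47 + 51 + 87 + ? = 260, so (1,3) = 75.
Using row 3: 55 + 43 + 83 + ? → (3,4) = 260 − 181 = 79.

79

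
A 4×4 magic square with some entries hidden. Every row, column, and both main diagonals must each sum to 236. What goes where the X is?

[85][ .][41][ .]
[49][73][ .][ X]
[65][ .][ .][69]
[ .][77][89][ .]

The remaining cell in column 1 is (4,1) = 236 − 199 = 37.
Row 4: 37 + 77 + 89 + ? = 236, so (4,4) = 33.
From main diagonal, 236 − (85 + 73 + 33) gives (3,3) = 45.
Row 3 needs 236; the known cells sum to 179, so (3,2) = 57.
Column 2 needs 236; the known cells sum to 207, so (1,2) = 29.
The remaining cell in column 3 is (2,3) = 236 − 175 = 61.
Anti-diagonal needs 236; the known cells sum to 155, so (1,4) = 81.
Row 2 must total 236; the given cells sum to 183, so (2,4) = 53.

53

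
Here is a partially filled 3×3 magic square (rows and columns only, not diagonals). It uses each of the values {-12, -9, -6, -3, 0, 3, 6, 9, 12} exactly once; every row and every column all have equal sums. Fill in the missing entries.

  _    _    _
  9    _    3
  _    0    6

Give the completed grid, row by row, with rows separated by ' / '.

-3 12 -9 / 9 -12 3 / -6 0 6

The 9 entries sum to 0, so each line sums to 0/3 = 0.
Using row 2: 9 + 3 + ? → (2,2) = 0 − 12 = -12.
Using row 3: 0 + 6 + ? → (3,1) = 0 − 6 = -6.
Column 1 must total 0; the given cells sum to 3, so (1,1) = -3.
From column 2, 0 − (-12 + 0) gives (1,2) = 12.
Column 3 needs 0; the known cells sum to 9, so (1,3) = -9.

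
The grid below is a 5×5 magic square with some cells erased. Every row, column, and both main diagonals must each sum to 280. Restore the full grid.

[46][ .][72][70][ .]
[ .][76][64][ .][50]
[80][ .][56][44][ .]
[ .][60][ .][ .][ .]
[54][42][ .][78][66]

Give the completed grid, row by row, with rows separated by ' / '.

46 34 72 70 58 / 38 76 64 52 50 / 80 68 56 44 32 / 62 60 48 36 74 / 54 42 40 78 66

Using row 5: 54 + 42 + 78 + 66 + ? → (5,3) = 280 − 240 = 40.
Column 3 must total 280; the given cells sum to 232, so (4,3) = 48.
The remaining cell in main diagonal is (4,4) = 280 − 244 = 36.
Column 4 must total 280; the given cells sum to 228, so (2,4) = 52.
Anti-diagonal needs 280; the known cells sum to 222, so (1,5) = 58.
The remaining cell in row 1 is (1,2) = 280 − 246 = 34.
The remaining cell in row 2 is (2,1) = 280 − 242 = 38.
Column 1: 46 + 38 + 80 + 54 + ? = 280, so (4,1) = 62.
Using column 2: 34 + 76 + 60 + 42 + ? → (3,2) = 280 − 212 = 68.
Row 3: 80 + 68 + 56 + 44 + ? = 280, so (3,5) = 32.
Row 4: 62 + 60 + 48 + 36 + ? = 280, so (4,5) = 74.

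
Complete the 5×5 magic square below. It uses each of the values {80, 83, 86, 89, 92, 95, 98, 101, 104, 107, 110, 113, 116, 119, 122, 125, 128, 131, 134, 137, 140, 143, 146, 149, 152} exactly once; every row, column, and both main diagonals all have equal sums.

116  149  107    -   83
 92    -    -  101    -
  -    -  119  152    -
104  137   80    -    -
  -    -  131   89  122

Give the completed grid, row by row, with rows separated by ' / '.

The 25 entries sum to 2900, so each line sums to 2900/5 = 580.
Using row 1: 116 + 149 + 107 + 83 + ? → (1,4) = 580 − 455 = 125.
Column 3 must total 580; the given cells sum to 437, so (2,3) = 143.
Column 4 must total 580; the given cells sum to 467, so (4,4) = 113.
From main diagonal, 580 − (116 + 119 + 113 + 122) gives (2,2) = 110.
Anti-diagonal: 83 + 101 + 119 + 137 + ? = 580, so (5,1) = 140.
Using row 2: 92 + 110 + 143 + 101 + ? → (2,5) = 580 − 446 = 134.
Using row 4: 104 + 137 + 80 + 113 + ? → (4,5) = 580 − 434 = 146.
Row 5 needs 580; the known cells sum to 482, so (5,2) = 98.
From column 1, 580 − (116 + 92 + 104 + 140) gives (3,1) = 128.
Column 2 needs 580; the known cells sum to 494, so (3,2) = 86.
Using column 5: 83 + 134 + 146 + 122 + ? → (3,5) = 580 − 485 = 95.

116 149 107 125 83 / 92 110 143 101 134 / 128 86 119 152 95 / 104 137 80 113 146 / 140 98 131 89 122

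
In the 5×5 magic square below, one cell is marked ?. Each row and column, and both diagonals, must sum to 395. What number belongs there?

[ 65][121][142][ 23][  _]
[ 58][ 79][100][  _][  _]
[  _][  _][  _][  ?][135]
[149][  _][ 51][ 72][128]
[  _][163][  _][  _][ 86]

114

Using row 1: 65 + 121 + 142 + 23 + ? → (1,5) = 395 − 351 = 44.
From row 4, 395 − (149 + 51 + 72 + 128) gives (4,2) = -5.
Using column 2: 121 + 79 + (-5) + 163 + ? → (3,2) = 395 − 358 = 37.
Column 5 must total 395; the given cells sum to 393, so (2,5) = 2.
From main diagonal, 395 − (65 + 79 + 72 + 86) gives (3,3) = 93.
Row 2 must total 395; the given cells sum to 239, so (2,4) = 156.
From column 3, 395 − (142 + 100 + 93 + 51) gives (5,3) = 9.
From anti-diagonal, 395 − (44 + 156 + 93 + (-5)) gives (5,1) = 107.
Row 5 must total 395; the given cells sum to 365, so (5,4) = 30.
Column 1: 65 + 58 + 149 + 107 + ? = 395, so (3,1) = 16.
Column 4 must total 395; the given cells sum to 281, so (3,4) = 114.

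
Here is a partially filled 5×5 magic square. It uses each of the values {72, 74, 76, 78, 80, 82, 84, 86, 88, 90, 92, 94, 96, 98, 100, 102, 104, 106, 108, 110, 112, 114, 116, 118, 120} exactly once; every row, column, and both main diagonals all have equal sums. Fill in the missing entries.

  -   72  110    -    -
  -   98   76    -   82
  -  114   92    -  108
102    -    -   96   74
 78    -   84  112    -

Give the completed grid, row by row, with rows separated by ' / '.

The 25 entries sum to 2400, so each line sums to 2400/5 = 480.
From column 3, 480 − (110 + 76 + 92 + 84) gives (4,3) = 118.
Row 4: 102 + 118 + 96 + 74 + ? = 480, so (4,2) = 90.
Column 2 needs 480; the known cells sum to 374, so (5,2) = 106.
Row 5 needs 480; the known cells sum to 380, so (5,5) = 100.
Column 5 must total 480; the given cells sum to 364, so (1,5) = 116.
Main diagonal: 98 + 92 + 96 + 100 + ? = 480, so (1,1) = 94.
The remaining cell in anti-diagonal is (2,4) = 480 − 376 = 104.
Row 1 must total 480; the given cells sum to 392, so (1,4) = 88.
Row 2 must total 480; the given cells sum to 360, so (2,1) = 120.
Column 1: 94 + 120 + 102 + 78 + ? = 480, so (3,1) = 86.
The remaining cell in column 4 is (3,4) = 480 − 400 = 80.

94 72 110 88 116 / 120 98 76 104 82 / 86 114 92 80 108 / 102 90 118 96 74 / 78 106 84 112 100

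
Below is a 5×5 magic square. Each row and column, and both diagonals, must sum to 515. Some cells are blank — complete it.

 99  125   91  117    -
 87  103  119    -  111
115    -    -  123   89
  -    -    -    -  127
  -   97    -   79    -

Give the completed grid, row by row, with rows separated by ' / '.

From row 1, 515 − (99 + 125 + 91 + 117) gives (1,5) = 83.
Row 2 must total 515; the given cells sum to 420, so (2,4) = 95.
From column 4, 515 − (117 + 95 + 123 + 79) gives (4,4) = 101.
Using column 5: 83 + 111 + 89 + 127 + ? → (5,5) = 515 − 410 = 105.
The remaining cell in main diagonal is (3,3) = 515 − 408 = 107.
From row 3, 515 − (115 + 107 + 123 + 89) gives (3,2) = 81.
From column 2, 515 − (125 + 103 + 81 + 97) gives (4,2) = 109.
From anti-diagonal, 515 − (83 + 95 + 107 + 109) gives (5,1) = 121.
The remaining cell in row 5 is (5,3) = 515 − 402 = 113.
From column 1, 515 − (99 + 87 + 115 + 121) gives (4,1) = 93.
From column 3, 515 − (91 + 119 + 107 + 113) gives (4,3) = 85.

99 125 91 117 83 / 87 103 119 95 111 / 115 81 107 123 89 / 93 109 85 101 127 / 121 97 113 79 105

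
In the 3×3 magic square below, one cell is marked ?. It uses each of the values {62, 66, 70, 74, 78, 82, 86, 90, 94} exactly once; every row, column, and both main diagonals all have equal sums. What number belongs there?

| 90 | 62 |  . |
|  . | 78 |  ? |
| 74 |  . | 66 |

86

The 9 entries sum to 702, so each line sums to 702/3 = 234.
From row 1, 234 − (90 + 62) gives (1,3) = 82.
The remaining cell in row 3 is (3,2) = 234 − 140 = 94.
Column 1: 90 + 74 + ? = 234, so (2,1) = 70.
Column 3 needs 234; the known cells sum to 148, so (2,3) = 86.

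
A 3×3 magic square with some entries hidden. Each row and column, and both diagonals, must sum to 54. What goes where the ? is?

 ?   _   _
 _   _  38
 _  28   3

From row 3, 54 − (28 + 3) gives (3,1) = 23.
From column 3, 54 − (38 + 3) gives (1,3) = 13.
Anti-diagonal: 13 + 23 + ? = 54, so (2,2) = 18.
Row 2 must total 54; the given cells sum to 56, so (2,1) = -2.
From column 1, 54 − (-2 + 23) gives (1,1) = 33.

33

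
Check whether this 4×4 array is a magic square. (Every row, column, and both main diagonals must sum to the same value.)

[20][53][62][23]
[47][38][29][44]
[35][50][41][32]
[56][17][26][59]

Row 1: 20 + 53 + 62 + 23 = 158.
Row 2: 47 + 38 + 29 + 44 = 158.
Row 3: 35 + 50 + 41 + 32 = 158.
Row 4: 56 + 17 + 26 + 59 = 158.
Column 1: 20 + 47 + 35 + 56 = 158.
Column 2: 53 + 38 + 50 + 17 = 158.
Column 3: 62 + 29 + 41 + 26 = 158.
Column 4: 23 + 44 + 32 + 59 = 158.
Main diagonal: 20 + 38 + 41 + 59 = 158.
Anti-diagonal: 23 + 29 + 50 + 56 = 158.
All lines sum to 158.

Yes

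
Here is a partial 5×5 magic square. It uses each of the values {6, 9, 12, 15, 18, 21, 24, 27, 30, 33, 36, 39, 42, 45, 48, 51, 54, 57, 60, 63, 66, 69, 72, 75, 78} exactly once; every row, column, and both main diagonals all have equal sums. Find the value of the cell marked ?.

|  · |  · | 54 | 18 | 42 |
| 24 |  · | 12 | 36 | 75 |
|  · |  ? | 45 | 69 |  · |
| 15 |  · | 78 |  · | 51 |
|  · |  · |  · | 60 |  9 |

The 25 entries sum to 1050, so each line sums to 1050/5 = 210.
Using row 2: 24 + 12 + 36 + 75 + ? → (2,2) = 210 − 147 = 63.
From column 3, 210 − (54 + 12 + 45 + 78) gives (5,3) = 21.
Column 4: 18 + 36 + 69 + 60 + ? = 210, so (4,4) = 27.
From column 5, 210 − (42 + 75 + 51 + 9) gives (3,5) = 33.
Main diagonal: 63 + 45 + 27 + 9 + ? = 210, so (1,1) = 66.
Row 1 must total 210; the given cells sum to 180, so (1,2) = 30.
From row 4, 210 − (15 + 78 + 27 + 51) gives (4,2) = 39.
From anti-diagonal, 210 − (42 + 36 + 45 + 39) gives (5,1) = 48.
The remaining cell in row 5 is (5,2) = 210 − 138 = 72.
Column 1 must total 210; the given cells sum to 153, so (3,1) = 57.
Column 2 needs 210; the known cells sum to 204, so (3,2) = 6.

6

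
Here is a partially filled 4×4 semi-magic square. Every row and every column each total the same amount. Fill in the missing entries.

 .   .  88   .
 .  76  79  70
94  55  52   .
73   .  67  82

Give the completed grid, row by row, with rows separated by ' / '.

58 91 88 49 / 61 76 79 70 / 94 55 52 85 / 73 64 67 82

Column 3 is already complete: 88 + 79 + 52 + 67 = 286, so that is the magic constant.
Row 2 must total 286; the given cells sum to 225, so (2,1) = 61.
Row 3 must total 286; the given cells sum to 201, so (3,4) = 85.
The remaining cell in row 4 is (4,2) = 286 − 222 = 64.
Column 1 needs 286; the known cells sum to 228, so (1,1) = 58.
The remaining cell in column 2 is (1,2) = 286 − 195 = 91.
Using column 4: 70 + 85 + 82 + ? → (1,4) = 286 − 237 = 49.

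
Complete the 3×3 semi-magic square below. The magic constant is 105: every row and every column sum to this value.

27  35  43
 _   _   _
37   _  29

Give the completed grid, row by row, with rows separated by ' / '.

27 35 43 / 41 31 33 / 37 39 29

The remaining cell in row 3 is (3,2) = 105 − 66 = 39.
Column 1: 27 + 37 + ? = 105, so (2,1) = 41.
The remaining cell in column 2 is (2,2) = 105 − 74 = 31.
The remaining cell in column 3 is (2,3) = 105 − 72 = 33.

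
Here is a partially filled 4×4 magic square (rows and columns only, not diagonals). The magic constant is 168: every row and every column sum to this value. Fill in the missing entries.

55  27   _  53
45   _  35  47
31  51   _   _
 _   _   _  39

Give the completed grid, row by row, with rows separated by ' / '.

55 27 33 53 / 45 41 35 47 / 31 51 57 29 / 37 49 43 39

Row 1: 55 + 27 + 53 + ? = 168, so (1,3) = 33.
From row 2, 168 − (45 + 35 + 47) gives (2,2) = 41.
Column 1 must total 168; the given cells sum to 131, so (4,1) = 37.
Column 2 needs 168; the known cells sum to 119, so (4,2) = 49.
Column 4 needs 168; the known cells sum to 139, so (3,4) = 29.
From row 3, 168 − (31 + 51 + 29) gives (3,3) = 57.
Row 4 must total 168; the given cells sum to 125, so (4,3) = 43.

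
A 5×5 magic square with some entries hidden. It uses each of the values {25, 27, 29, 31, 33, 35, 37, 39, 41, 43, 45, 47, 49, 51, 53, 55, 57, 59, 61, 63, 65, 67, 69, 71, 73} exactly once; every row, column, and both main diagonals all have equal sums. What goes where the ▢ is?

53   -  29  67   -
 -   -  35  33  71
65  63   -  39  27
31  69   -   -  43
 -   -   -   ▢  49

61

The 25 entries sum to 1225, so each line sums to 1225/5 = 245.
Row 3 must total 245; the given cells sum to 194, so (3,3) = 51.
Column 5 must total 245; the given cells sum to 190, so (1,5) = 55.
Anti-diagonal needs 245; the known cells sum to 208, so (5,1) = 37.
Row 1 needs 245; the known cells sum to 204, so (1,2) = 41.
Column 1: 53 + 65 + 31 + 37 + ? = 245, so (2,1) = 59.
The remaining cell in row 2 is (2,2) = 245 − 198 = 47.
Column 2 needs 245; the known cells sum to 220, so (5,2) = 25.
Main diagonal must total 245; the given cells sum to 200, so (4,4) = 45.
Row 4 must total 245; the given cells sum to 188, so (4,3) = 57.
Column 3: 29 + 35 + 51 + 57 + ? = 245, so (5,3) = 73.
From column 4, 245 − (67 + 33 + 39 + 45) gives (5,4) = 61.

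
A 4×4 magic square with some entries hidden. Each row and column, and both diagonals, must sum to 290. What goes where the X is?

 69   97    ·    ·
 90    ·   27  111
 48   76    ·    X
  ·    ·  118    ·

41

Row 2 must total 290; the given cells sum to 228, so (2,2) = 62.
The remaining cell in column 1 is (4,1) = 290 − 207 = 83.
Using column 2: 97 + 62 + 76 + ? → (4,2) = 290 − 235 = 55.
Anti-diagonal must total 290; the given cells sum to 186, so (1,4) = 104.
From row 1, 290 − (69 + 97 + 104) gives (1,3) = 20.
Row 4 needs 290; the known cells sum to 256, so (4,4) = 34.
The remaining cell in column 3 is (3,3) = 290 − 165 = 125.
Column 4 needs 290; the known cells sum to 249, so (3,4) = 41.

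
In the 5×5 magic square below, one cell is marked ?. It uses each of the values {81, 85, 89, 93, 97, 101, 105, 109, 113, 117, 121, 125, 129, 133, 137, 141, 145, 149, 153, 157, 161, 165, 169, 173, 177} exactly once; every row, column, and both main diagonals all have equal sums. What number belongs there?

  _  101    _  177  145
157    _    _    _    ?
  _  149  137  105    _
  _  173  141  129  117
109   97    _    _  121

The 25 entries sum to 3225, so each line sums to 3225/5 = 645.
Row 4 must total 645; the given cells sum to 560, so (4,1) = 85.
Using column 2: 101 + 149 + 173 + 97 + ? → (2,2) = 645 − 520 = 125.
The remaining cell in main diagonal is (1,1) = 645 − 512 = 133.
Anti-diagonal must total 645; the given cells sum to 564, so (2,4) = 81.
From row 1, 645 − (133 + 101 + 177 + 145) gives (1,3) = 89.
Using column 1: 133 + 157 + 85 + 109 + ? → (3,1) = 645 − 484 = 161.
The remaining cell in column 4 is (5,4) = 645 − 492 = 153.
Row 3 needs 645; the known cells sum to 552, so (3,5) = 93.
From row 5, 645 − (109 + 97 + 153 + 121) gives (5,3) = 165.
Using column 3: 89 + 137 + 141 + 165 + ? → (2,3) = 645 − 532 = 113.
Column 5: 145 + 93 + 117 + 121 + ? = 645, so (2,5) = 169.

169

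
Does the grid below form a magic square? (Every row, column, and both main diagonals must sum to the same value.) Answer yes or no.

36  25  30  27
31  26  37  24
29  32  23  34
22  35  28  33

Yes

Row 1: 36 + 25 + 30 + 27 = 118.
Row 2: 31 + 26 + 37 + 24 = 118.
Row 3: 29 + 32 + 23 + 34 = 118.
Row 4: 22 + 35 + 28 + 33 = 118.
Column 1: 36 + 31 + 29 + 22 = 118.
Column 2: 25 + 26 + 32 + 35 = 118.
Column 3: 30 + 37 + 23 + 28 = 118.
Column 4: 27 + 24 + 34 + 33 = 118.
Main diagonal: 36 + 26 + 23 + 33 = 118.
Anti-diagonal: 27 + 37 + 32 + 22 = 118.
All lines sum to 118.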